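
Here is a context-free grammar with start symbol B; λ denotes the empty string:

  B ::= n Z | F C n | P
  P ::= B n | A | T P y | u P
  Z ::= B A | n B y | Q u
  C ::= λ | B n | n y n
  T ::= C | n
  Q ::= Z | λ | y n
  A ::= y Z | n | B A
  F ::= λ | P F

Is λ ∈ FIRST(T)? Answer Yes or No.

Yes

T ::= C and each of C is nullable, so T ⇒* λ.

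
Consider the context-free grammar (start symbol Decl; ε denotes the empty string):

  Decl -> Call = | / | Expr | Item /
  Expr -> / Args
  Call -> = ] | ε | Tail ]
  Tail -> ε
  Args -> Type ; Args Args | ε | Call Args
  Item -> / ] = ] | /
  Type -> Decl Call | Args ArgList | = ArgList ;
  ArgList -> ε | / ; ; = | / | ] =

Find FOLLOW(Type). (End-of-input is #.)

In Args -> Type ; Args Args: add FIRST(; Args Args) = { ; }.
Union: FOLLOW(Type) = { ; }.

{ ; }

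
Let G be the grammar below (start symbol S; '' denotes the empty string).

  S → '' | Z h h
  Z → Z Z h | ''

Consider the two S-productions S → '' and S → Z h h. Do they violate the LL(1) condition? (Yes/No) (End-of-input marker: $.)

FIRST('') = { '' } and FIRST(Z h h) = { h }.
The first is nullable but FOLLOW(S) = { $ } is disjoint from FIRST of the second.

No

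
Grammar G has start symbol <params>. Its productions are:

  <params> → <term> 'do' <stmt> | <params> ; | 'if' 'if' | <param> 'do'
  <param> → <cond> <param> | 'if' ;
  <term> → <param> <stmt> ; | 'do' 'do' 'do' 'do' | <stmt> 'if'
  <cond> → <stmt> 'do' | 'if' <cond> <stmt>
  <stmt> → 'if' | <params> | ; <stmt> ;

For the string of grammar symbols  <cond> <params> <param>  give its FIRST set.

{ 'do', 'if', ; }

Add FIRST(<cond>) = { 'do', 'if', ; }; <cond> is not nullable, stop.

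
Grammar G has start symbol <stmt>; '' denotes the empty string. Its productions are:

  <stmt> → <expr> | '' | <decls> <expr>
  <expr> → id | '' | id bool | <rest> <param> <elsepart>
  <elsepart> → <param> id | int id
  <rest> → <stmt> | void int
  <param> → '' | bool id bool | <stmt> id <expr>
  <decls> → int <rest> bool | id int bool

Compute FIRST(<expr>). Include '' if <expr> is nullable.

<expr> → id contributes {id}.
<expr> → '' contributes ''.
<expr> → id bool contributes {id}.
From <expr> → <rest> <param> <elsepart>: <rest>, <param> nullable, take FIRST(<rest>) ∪ FIRST(<param>) ∪ FIRST(<elsepart>) = { bool, id, int, void }.
Union: FIRST(<expr>) = { bool, id, int, void, '' }.

{ bool, id, int, void, '' }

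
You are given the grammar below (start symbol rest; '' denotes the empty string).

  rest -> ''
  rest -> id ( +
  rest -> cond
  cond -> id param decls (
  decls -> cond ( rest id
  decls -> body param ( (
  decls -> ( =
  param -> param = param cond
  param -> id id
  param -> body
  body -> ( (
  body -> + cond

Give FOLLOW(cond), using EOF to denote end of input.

In rest -> cond: cond is at the end, add FOLLOW(rest) = { EOF, id }.
In decls -> cond ( rest id: add FIRST(( rest id) = { ( }.
In param -> param = param cond: cond is at the end, add FOLLOW(param) = { (, +, =, id }.
In body -> + cond: cond is at the end, add FOLLOW(body) = { (, +, =, id }.
Union: FOLLOW(cond) = { EOF, (, +, =, id }.

{ EOF, (, +, =, id }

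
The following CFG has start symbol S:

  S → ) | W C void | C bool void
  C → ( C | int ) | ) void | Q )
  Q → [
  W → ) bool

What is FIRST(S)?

{ (, ), [, int }

S → ) contributes {)}.
From S → W C void: add FIRST(W) = { ) }.
From S → C bool void: add FIRST(C) = { (, ), [, int }.
Union: FIRST(S) = { (, ), [, int }.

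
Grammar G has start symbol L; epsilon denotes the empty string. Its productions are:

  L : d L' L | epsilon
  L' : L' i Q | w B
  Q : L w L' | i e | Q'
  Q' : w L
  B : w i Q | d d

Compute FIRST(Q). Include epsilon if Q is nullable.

From Q : L w L': L nullable, take FIRST(L) ∪ {w} = { d, w }.
Q : i e contributes {i}.
From Q : Q': add FIRST(Q') = { w }.
Union: FIRST(Q) = { d, i, w }.

{ d, i, w }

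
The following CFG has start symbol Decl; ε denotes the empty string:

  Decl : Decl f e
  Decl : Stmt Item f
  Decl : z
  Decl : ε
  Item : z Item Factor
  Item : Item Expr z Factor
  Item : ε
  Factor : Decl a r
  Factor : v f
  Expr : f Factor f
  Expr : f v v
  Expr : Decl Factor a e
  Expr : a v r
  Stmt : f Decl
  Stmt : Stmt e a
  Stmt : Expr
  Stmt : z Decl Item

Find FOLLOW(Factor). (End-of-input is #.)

In Item : z Item Factor: Factor is at the end, add FOLLOW(Item) = { a, e, f, v, z }.
In Item : Item Expr z Factor: Factor is at the end, add FOLLOW(Item) = { a, e, f, v, z }.
In Expr : f Factor f: add FIRST(f) = { f }.
In Expr : Decl Factor a e: add FIRST(a e) = { a }.
Union: FOLLOW(Factor) = { a, e, f, v, z }.

{ a, e, f, v, z }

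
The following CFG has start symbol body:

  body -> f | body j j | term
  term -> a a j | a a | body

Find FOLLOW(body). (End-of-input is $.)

{ $, j }

body is the start symbol, so $ ∈ FOLLOW(body).
In body -> body j j: add FIRST(j j) = { j }.
In term -> body: body is at the end, add FOLLOW(term) = { $, j }.
Union: FOLLOW(body) = { $, j }.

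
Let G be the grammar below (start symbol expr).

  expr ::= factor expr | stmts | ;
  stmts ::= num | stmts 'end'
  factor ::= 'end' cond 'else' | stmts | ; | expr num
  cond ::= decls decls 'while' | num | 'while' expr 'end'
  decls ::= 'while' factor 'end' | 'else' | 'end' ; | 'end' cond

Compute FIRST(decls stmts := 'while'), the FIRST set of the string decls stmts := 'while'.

Add FIRST(decls) = { 'else', 'end', 'while' }; decls is not nullable, stop.

{ 'else', 'end', 'while' }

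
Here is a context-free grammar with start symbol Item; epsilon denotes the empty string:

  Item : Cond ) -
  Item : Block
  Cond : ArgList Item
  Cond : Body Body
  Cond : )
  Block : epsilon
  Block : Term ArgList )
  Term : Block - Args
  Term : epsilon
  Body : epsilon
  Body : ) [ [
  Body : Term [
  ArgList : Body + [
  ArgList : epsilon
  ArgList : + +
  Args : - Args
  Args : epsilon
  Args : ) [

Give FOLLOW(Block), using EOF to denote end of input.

{ EOF, ), - }

In Item : Block: Block is at the end, add FOLLOW(Item) = { EOF, ) }.
In Term : Block - Args: add FIRST(- Args) = { - }.
Union: FOLLOW(Block) = { EOF, ), - }.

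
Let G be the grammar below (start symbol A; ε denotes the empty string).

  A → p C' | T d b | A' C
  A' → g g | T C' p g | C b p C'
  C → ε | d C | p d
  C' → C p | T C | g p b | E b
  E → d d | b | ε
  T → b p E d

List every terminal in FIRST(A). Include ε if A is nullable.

{ b, d, g, p }

A → p C' contributes {p}.
From A → T d b: add FIRST(T) = { b }.
From A → A' C: add FIRST(A') = { b, d, g, p }.
Union: FIRST(A) = { b, d, g, p }.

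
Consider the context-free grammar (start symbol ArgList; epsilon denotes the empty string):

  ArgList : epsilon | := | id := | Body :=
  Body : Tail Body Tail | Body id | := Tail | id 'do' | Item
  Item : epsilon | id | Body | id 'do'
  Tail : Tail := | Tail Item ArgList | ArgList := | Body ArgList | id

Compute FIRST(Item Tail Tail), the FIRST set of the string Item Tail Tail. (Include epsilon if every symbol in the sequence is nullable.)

Add FIRST(Item)\{epsilon} = { :=, id }; Item is nullable, continue.
Add FIRST(Tail)\{epsilon} = { :=, id }; Tail is nullable, continue.
Add FIRST(Tail)\{epsilon} = { :=, id }; Tail is nullable, continue.
Every symbol is nullable, so include epsilon.

{ :=, id, epsilon }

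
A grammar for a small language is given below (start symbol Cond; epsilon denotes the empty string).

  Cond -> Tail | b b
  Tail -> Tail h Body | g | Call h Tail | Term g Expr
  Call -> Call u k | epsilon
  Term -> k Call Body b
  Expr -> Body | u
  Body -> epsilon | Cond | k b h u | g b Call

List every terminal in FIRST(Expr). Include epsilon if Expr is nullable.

{ b, g, h, k, u, epsilon }

From Expr -> Body: add FIRST(Body) = { b, g, h, k, u, epsilon } (including epsilon since Body is nullable).
Expr -> u contributes {u}.
Union: FIRST(Expr) = { b, g, h, k, u, epsilon }.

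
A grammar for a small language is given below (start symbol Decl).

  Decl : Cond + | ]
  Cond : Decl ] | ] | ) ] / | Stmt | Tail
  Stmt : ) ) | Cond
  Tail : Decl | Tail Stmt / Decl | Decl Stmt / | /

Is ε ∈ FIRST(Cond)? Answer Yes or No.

No nonterminal in this grammar is nullable.
No production of Cond has an RHS whose symbols are all nullable, so Cond is not nullable.

No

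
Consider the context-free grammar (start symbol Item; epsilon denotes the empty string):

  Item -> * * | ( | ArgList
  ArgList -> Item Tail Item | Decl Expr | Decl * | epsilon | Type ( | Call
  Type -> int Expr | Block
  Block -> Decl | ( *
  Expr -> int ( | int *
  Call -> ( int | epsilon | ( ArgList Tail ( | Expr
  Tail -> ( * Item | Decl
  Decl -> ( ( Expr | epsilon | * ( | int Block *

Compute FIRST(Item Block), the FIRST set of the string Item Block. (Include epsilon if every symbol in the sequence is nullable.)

{ (, *, int, epsilon }

Add FIRST(Item)\{epsilon} = { (, *, int }; Item is nullable, continue.
Add FIRST(Block)\{epsilon} = { (, *, int }; Block is nullable, continue.
Every symbol is nullable, so include epsilon.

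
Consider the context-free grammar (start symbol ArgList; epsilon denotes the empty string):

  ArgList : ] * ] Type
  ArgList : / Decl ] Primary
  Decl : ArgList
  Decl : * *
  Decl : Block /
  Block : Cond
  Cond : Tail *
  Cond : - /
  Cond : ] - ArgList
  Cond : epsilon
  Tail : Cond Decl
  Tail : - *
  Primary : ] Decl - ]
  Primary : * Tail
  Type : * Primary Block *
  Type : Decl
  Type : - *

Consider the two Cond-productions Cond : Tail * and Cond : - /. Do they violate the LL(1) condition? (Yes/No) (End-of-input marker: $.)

FIRST(Tail *) = { *, -, /, ] } and FIRST(- /) = { - }.
Both contain -, so the two alternatives are not disjoint — LL(1) conflict.

Yes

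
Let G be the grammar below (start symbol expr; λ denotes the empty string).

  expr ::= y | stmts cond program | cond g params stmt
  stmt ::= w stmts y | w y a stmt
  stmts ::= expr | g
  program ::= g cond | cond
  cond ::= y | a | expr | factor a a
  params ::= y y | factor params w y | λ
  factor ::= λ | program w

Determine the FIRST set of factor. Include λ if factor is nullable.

{ a, g, y, λ }

factor ::= λ contributes λ.
From factor ::= program w: add FIRST(program) = { a, g, y }.
Union: FIRST(factor) = { a, g, y, λ }.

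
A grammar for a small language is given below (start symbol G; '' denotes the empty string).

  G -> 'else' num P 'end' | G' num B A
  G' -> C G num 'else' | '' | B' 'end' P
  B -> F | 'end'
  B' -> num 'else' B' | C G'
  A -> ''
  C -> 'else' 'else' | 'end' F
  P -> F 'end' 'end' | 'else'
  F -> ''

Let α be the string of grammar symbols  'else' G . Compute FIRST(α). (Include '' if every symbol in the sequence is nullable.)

'else' is a terminal; add {'else'} and stop.

{ 'else' }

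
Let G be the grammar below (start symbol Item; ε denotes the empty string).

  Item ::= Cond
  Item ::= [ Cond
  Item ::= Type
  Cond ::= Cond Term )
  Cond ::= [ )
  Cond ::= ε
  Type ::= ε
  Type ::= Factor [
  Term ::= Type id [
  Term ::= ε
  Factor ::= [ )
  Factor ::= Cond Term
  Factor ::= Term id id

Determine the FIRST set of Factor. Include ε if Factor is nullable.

{ ), [, id, ε }

Factor ::= [ ) contributes {[}.
From Factor ::= Cond Term: Cond, Term nullable, take FIRST(Cond) ∪ FIRST(Term) = { ), [, id }; also ε since the whole RHS is nullable.
From Factor ::= Term id id: Term nullable, take FIRST(Term) ∪ {id} = { ), [, id }.
Union: FIRST(Factor) = { ), [, id, ε }.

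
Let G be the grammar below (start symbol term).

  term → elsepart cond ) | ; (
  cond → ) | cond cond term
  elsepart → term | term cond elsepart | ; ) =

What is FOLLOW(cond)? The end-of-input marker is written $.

{ ), ; }

In term → elsepart cond ): add FIRST()) = { ) }.
In cond → cond cond term: add FIRST(cond term) = { ) }.
In cond → cond cond term: add FIRST(term) = { ; }.
In elsepart → term cond elsepart: add FIRST(elsepart) = { ; }.
Union: FOLLOW(cond) = { ), ; }.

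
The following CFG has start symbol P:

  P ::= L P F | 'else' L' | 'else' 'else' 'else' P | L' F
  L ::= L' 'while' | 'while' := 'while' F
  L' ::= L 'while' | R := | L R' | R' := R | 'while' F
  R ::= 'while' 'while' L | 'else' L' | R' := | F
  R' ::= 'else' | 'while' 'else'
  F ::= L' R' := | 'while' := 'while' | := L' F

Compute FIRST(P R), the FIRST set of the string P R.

{ 'else', 'while', := }

Add FIRST(P) = { 'else', 'while', := }; P is not nullable, stop.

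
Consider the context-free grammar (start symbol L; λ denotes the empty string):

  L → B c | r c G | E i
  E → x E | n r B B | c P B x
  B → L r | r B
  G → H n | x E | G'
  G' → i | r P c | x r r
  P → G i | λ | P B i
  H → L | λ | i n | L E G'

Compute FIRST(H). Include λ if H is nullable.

{ c, i, n, r, x, λ }

From H → L: add FIRST(L) = { c, n, r, x }.
H → λ contributes λ.
H → i n contributes {i}.
From H → L E G': add FIRST(L) = { c, n, r, x }.
Union: FIRST(H) = { c, i, n, r, x, λ }.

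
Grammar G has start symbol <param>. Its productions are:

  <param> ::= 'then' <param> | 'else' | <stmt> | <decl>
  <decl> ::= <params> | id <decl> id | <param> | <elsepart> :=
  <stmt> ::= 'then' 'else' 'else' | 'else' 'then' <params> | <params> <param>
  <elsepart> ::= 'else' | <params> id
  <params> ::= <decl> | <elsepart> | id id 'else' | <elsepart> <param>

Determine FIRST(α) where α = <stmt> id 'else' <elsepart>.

{ 'else', 'then', id }

Add FIRST(<stmt>) = { 'else', 'then', id }; <stmt> is not nullable, stop.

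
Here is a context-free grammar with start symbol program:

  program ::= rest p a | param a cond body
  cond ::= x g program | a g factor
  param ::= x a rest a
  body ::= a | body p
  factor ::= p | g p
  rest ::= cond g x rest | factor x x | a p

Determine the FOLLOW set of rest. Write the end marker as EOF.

In program ::= rest p a: add FIRST(p a) = { p }.
In param ::= x a rest a: add FIRST(a) = { a }.
In rest ::= cond g x rest: rest is at the end, add FOLLOW(rest) = { a, p }.
Union: FOLLOW(rest) = { a, p }.

{ a, p }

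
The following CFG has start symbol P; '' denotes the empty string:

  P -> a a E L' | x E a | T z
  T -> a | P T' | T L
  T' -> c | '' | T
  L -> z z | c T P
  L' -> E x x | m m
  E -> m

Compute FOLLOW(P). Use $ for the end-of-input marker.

P is the start symbol, so $ ∈ FOLLOW(P).
In T -> P T': add FIRST(T')\{''} = { a, c, x }.
  Since T' is nullable, also add FOLLOW(T) = { a, c, x, z }.
In L -> c T P: P is at the end, add FOLLOW(L) = { a, c, x, z }.
Union: FOLLOW(P) = { $, a, c, x, z }.

{ $, a, c, x, z }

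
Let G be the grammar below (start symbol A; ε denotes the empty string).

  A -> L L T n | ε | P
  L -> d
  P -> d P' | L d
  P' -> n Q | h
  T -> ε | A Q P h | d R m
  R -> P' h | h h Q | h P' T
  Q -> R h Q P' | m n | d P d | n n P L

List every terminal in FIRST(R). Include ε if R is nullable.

From R -> P' h: add FIRST(P') = { h, n }.
R -> h h Q contributes {h}.
R -> h P' T contributes {h}.
Union: FIRST(R) = { h, n }.

{ h, n }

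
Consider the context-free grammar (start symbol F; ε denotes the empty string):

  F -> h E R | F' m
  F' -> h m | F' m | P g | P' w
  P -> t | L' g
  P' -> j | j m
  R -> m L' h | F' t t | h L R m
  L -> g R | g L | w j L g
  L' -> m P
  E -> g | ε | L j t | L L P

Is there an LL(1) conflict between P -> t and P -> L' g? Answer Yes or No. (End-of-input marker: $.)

FIRST(t) = { t } and FIRST(L' g) = { m }.
The FIRST sets are disjoint and neither alternative is nullable — no conflict.

No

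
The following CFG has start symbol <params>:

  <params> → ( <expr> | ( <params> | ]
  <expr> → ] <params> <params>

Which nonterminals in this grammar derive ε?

No nonterminal has an empty production or an RHS whose symbols are all nullable.

{ } (none)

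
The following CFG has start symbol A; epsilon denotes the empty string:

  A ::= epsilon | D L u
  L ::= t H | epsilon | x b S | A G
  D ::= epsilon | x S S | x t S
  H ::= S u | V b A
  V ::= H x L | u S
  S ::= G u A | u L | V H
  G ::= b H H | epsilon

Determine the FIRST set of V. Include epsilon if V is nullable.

From V ::= H x L: add FIRST(H) = { b, u }.
V ::= u S contributes {u}.
Union: FIRST(V) = { b, u }.

{ b, u }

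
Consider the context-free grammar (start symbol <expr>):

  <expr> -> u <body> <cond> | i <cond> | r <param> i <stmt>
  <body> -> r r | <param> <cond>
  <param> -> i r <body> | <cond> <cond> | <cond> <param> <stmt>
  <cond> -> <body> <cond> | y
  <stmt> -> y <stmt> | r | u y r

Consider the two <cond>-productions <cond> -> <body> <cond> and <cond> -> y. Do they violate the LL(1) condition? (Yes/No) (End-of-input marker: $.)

Yes

FIRST(<body> <cond>) = { i, r, y } and FIRST(y) = { y }.
Both contain y, so the two alternatives are not disjoint — LL(1) conflict.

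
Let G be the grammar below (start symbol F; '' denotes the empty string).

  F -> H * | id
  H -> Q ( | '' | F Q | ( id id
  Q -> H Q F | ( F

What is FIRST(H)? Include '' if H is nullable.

From H -> Q (: add FIRST(Q) = { (, *, id }.
H -> '' contributes ''.
From H -> F Q: add FIRST(F) = { (, *, id }.
H -> ( id id contributes {(}.
Union: FIRST(H) = { (, *, id, '' }.

{ (, *, id, '' }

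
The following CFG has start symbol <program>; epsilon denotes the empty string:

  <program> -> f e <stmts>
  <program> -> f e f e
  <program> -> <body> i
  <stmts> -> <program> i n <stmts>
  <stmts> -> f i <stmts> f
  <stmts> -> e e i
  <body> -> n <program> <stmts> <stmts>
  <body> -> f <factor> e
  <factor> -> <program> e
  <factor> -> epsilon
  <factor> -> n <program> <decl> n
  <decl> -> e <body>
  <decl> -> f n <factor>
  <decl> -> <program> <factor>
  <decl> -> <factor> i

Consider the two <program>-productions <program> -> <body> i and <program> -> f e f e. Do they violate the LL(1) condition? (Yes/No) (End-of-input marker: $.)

FIRST(<body> i) = { f, n } and FIRST(f e f e) = { f }.
Both contain f, so the two alternatives are not disjoint — LL(1) conflict.

Yes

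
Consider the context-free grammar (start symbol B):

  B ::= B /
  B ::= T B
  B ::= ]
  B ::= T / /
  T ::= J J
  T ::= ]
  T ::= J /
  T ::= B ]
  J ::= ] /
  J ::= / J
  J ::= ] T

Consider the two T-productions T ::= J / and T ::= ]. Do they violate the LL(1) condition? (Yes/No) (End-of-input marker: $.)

FIRST(J /) = { /, ] } and FIRST(]) = { ] }.
Both contain ], so the two alternatives are not disjoint — LL(1) conflict.

Yes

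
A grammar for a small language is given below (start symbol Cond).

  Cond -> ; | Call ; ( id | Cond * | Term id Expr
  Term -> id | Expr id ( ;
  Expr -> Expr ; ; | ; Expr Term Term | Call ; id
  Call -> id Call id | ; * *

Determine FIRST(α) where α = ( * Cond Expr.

{ ( }

( is a terminal; add {(} and stop.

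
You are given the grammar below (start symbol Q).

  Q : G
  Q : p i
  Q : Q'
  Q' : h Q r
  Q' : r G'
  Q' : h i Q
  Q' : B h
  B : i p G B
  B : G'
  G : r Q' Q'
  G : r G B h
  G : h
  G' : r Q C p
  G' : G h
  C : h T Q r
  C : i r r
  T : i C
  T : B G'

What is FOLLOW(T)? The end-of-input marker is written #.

In C : h T Q r: add FIRST(Q r) = { h, i, p, r }.
Union: FOLLOW(T) = { h, i, p, r }.

{ h, i, p, r }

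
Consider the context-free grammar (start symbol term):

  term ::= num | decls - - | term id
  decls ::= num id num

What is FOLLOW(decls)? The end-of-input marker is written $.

In term ::= decls - -: add FIRST(- -) = { - }.
Union: FOLLOW(decls) = { - }.

{ - }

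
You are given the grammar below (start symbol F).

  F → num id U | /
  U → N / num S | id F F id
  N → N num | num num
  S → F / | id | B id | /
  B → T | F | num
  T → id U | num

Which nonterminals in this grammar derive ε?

No nonterminal has an empty production or an RHS whose symbols are all nullable.

{ } (none)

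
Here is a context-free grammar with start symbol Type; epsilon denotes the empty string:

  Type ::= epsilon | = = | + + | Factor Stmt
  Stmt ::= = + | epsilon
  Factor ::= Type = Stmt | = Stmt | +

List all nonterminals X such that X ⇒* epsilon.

{ Stmt, Type }

Directly nullable (have an epsilon-production): Type, Stmt.
No other nonterminal has a production whose RHS symbols are all nullable.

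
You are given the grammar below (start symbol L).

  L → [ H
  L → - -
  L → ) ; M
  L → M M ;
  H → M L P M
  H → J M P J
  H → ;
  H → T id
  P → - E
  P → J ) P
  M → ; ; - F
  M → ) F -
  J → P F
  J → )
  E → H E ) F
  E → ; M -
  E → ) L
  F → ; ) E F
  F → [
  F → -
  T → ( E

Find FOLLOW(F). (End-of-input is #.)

{ #, (, ), -, ;, [, id }

In M → ; ; - F: F is at the end, add FOLLOW(M) = { #, (, ), -, ;, [, id }.
In M → ) F -: add FIRST(-) = { - }.
In J → P F: F is at the end, add FOLLOW(J) = { #, (, ), -, ;, [, id }.
In E → H E ) F: F is at the end, add FOLLOW(E) = { ), -, ;, [, id }.
In F → ; ) E F: F is at the end, add FOLLOW(F) = { #, (, ), -, ;, [, id }.
Union: FOLLOW(F) = { #, (, ), -, ;, [, id }.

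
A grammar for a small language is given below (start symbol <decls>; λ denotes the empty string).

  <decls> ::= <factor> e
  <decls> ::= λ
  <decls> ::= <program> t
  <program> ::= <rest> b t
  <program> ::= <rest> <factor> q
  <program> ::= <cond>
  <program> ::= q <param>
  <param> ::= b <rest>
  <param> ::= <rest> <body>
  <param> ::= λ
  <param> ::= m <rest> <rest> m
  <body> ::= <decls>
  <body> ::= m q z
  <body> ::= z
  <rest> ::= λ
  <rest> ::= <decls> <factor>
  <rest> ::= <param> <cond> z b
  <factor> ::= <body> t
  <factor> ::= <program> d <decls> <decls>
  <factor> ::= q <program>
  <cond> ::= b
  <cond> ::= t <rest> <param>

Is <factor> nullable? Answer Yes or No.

No

Nullable nonterminals: <body>, <decls>, <param>, <rest>.
No production of <factor> has an RHS whose symbols are all nullable, so <factor> is not nullable.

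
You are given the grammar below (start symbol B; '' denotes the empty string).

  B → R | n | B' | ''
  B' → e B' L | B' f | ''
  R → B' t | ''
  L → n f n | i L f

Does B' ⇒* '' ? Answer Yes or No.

Yes

B' has an ''-production, so B' ⇒ ''.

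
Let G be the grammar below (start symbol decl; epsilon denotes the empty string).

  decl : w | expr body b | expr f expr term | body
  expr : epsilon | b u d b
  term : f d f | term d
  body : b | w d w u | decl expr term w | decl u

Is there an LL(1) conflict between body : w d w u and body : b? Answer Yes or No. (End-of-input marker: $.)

No

FIRST(w d w u) = { w } and FIRST(b) = { b }.
The FIRST sets are disjoint and neither alternative is nullable — no conflict.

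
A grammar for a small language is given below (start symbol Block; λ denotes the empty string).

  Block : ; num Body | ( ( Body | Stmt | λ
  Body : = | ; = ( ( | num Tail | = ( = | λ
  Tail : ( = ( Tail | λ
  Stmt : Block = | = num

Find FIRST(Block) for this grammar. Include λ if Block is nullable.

{ (, ;, =, λ }

Block : ; num Body contributes {;}.
Block : ( ( Body contributes {(}.
From Block : Stmt: add FIRST(Stmt) = { (, ;, = }.
Block : λ contributes λ.
Union: FIRST(Block) = { (, ;, =, λ }.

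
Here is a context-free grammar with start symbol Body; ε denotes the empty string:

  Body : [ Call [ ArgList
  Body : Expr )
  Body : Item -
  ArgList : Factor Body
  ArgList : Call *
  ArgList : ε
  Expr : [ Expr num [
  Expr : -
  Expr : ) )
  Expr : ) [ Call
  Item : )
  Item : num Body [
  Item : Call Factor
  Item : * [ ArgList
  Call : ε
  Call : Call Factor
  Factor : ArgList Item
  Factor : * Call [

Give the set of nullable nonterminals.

{ ArgList, Call }

Directly nullable (have an ε-production): ArgList, Call.
No other nonterminal has a production whose RHS symbols are all nullable.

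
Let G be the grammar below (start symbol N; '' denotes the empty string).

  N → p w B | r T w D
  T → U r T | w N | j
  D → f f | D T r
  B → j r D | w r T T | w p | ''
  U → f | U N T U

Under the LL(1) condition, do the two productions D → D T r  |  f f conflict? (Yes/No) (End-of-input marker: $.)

FIRST(D T r) = { f } and FIRST(f f) = { f }.
Both contain f, so the two alternatives are not disjoint — LL(1) conflict.

Yes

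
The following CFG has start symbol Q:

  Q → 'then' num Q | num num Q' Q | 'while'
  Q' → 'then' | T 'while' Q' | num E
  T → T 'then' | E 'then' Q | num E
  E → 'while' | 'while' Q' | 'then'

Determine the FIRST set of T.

From T → T 'then': add FIRST(T) = { 'then', 'while', num }.
From T → E 'then' Q: add FIRST(E) = { 'then', 'while' }.
T → num E contributes {num}.
Union: FIRST(T) = { 'then', 'while', num }.

{ 'then', 'while', num }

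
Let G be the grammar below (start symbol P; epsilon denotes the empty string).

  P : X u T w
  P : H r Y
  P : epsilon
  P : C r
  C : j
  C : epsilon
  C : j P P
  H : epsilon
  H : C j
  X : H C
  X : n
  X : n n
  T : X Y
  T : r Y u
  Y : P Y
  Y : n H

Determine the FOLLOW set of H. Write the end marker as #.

{ #, j, n, r, u, w }

In P : H r Y: add FIRST(r Y) = { r }.
In X : H C: add FIRST(C)\{epsilon} = { j }.
  Since C is nullable, also add FOLLOW(X) = { j, n, r, u }.
In Y : n H: H is at the end, add FOLLOW(Y) = { #, j, n, r, u, w }.
Union: FOLLOW(H) = { #, j, n, r, u, w }.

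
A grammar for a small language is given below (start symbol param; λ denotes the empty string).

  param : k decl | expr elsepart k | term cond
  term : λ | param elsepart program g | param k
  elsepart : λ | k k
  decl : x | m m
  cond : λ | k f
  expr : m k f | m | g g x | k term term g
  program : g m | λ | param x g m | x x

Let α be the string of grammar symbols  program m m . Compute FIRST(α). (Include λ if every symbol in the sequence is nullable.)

{ g, k, m, x }

Add FIRST(program)\{λ} = { g, k, m, x }; program is nullable, continue.
m is a terminal; add {m} and stop.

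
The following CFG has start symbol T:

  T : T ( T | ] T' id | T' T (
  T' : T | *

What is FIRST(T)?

From T : T ( T: add FIRST(T) = { *, ] }.
T : ] T' id contributes {]}.
From T : T' T (: add FIRST(T') = { *, ] }.
Union: FIRST(T) = { *, ] }.

{ *, ] }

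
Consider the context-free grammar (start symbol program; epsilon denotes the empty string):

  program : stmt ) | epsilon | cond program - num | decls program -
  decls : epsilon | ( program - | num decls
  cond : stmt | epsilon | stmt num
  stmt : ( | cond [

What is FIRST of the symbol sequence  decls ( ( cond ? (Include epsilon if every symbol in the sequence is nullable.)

Add FIRST(decls)\{epsilon} = { (, num }; decls is nullable, continue.
( is a terminal; add {(} and stop.

{ (, num }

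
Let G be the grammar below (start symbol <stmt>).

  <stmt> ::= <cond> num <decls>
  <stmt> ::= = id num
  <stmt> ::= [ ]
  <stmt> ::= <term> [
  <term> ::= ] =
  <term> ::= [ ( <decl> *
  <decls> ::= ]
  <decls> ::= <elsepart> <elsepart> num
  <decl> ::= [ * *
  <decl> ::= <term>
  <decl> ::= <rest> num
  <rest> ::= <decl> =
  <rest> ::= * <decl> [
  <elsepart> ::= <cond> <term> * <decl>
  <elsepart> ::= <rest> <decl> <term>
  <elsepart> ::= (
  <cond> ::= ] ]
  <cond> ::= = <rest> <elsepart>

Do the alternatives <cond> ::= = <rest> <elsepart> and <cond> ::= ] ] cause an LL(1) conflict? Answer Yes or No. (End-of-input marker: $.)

No

FIRST(= <rest> <elsepart>) = { = } and FIRST(] ]) = { ] }.
The FIRST sets are disjoint and neither alternative is nullable — no conflict.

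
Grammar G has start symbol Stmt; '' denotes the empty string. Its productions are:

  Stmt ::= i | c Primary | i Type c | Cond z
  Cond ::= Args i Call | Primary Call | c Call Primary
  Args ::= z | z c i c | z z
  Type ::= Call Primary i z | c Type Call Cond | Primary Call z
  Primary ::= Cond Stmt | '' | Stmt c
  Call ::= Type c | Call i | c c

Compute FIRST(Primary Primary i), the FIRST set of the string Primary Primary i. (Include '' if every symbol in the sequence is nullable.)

{ c, i, z }

Add FIRST(Primary)\{''} = { c, i, z }; Primary is nullable, continue.
Add FIRST(Primary)\{''} = { c, i, z }; Primary is nullable, continue.
i is a terminal; add {i} and stop.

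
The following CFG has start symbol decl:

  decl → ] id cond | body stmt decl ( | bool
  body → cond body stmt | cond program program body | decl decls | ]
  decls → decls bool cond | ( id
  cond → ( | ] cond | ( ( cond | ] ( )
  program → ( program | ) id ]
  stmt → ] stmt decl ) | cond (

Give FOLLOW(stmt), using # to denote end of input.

{ (, ], bool }

In decl → body stmt decl (: add FIRST(decl () = { (, ], bool }.
In body → cond body stmt: stmt is at the end, add FOLLOW(body) = { (, ] }.
In stmt → ] stmt decl ): add FIRST(decl )) = { (, ], bool }.
Union: FOLLOW(stmt) = { (, ], bool }.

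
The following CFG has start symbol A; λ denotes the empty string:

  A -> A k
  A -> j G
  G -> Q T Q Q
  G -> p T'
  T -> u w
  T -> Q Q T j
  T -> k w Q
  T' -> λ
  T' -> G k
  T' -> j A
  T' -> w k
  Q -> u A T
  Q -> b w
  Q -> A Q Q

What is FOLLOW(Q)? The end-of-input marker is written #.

In G -> Q T Q Q: add FIRST(T Q Q) = { b, j, k, u }.
In G -> Q T Q Q: add FIRST(Q) = { b, j, u }.
In G -> Q T Q Q: Q is at the end, add FOLLOW(G) = { #, b, j, k, u }.
In T -> Q Q T j: add FIRST(Q T j) = { b, j, u }.
In T -> Q Q T j: add FIRST(T j) = { b, j, k, u }.
In T -> k w Q: Q is at the end, add FOLLOW(T) = { #, b, j, k, u }.
In Q -> A Q Q: add FIRST(Q) = { b, j, u }.
In Q -> A Q Q: Q is at the end, add FOLLOW(Q) = { #, b, j, k, u }.
Union: FOLLOW(Q) = { #, b, j, k, u }.

{ #, b, j, k, u }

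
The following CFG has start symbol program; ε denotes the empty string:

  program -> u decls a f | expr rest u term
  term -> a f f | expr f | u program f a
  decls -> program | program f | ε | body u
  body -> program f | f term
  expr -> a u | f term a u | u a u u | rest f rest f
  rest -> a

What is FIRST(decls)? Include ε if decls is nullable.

From decls -> program: add FIRST(program) = { a, f, u }.
From decls -> program f: add FIRST(program) = { a, f, u }.
decls -> ε contributes ε.
From decls -> body u: add FIRST(body) = { a, f, u }.
Union: FIRST(decls) = { a, f, u, ε }.

{ a, f, u, ε }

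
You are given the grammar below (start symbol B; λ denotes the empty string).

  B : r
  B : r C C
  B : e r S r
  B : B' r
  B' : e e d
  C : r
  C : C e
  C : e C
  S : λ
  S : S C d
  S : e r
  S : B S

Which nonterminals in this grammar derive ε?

{ S }

Directly nullable (have an λ-production): S.
No other nonterminal has a production whose RHS symbols are all nullable.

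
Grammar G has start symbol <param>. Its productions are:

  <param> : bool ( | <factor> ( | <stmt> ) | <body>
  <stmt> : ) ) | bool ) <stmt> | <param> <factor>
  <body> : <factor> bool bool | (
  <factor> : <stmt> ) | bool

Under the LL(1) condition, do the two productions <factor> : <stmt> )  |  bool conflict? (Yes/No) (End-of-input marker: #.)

FIRST(<stmt> )) = { (, ), bool } and FIRST(bool) = { bool }.
Both contain bool, so the two alternatives are not disjoint — LL(1) conflict.

Yes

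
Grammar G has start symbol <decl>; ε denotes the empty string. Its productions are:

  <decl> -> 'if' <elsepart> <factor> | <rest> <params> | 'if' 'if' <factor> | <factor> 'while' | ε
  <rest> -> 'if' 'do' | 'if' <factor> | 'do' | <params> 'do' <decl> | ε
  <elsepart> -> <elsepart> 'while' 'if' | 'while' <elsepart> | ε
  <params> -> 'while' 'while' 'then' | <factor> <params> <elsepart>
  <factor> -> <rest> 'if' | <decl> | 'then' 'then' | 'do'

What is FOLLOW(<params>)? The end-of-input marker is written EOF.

In <decl> -> <rest> <params>: <params> is at the end, add FOLLOW(<decl>) = { EOF, 'do', 'if', 'then', 'while' }.
In <rest> -> <params> 'do' <decl>: add FIRST('do' <decl>) = { 'do' }.
In <params> -> <factor> <params> <elsepart>: add FIRST(<elsepart>)\{ε} = { 'while' }.
  Since <elsepart> is nullable, also add FOLLOW(<params>) = { EOF, 'do', 'if', 'then', 'while' }.
Union: FOLLOW(<params>) = { EOF, 'do', 'if', 'then', 'while' }.

{ EOF, 'do', 'if', 'then', 'while' }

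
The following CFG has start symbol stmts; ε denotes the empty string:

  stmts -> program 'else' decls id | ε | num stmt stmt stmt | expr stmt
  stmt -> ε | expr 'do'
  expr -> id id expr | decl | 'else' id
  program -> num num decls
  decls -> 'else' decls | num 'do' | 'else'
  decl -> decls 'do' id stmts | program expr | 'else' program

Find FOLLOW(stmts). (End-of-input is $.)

{ $, 'do', 'else', id, num }

stmts is the start symbol, so $ ∈ FOLLOW(stmts).
In decl -> decls 'do' id stmts: stmts is at the end, add FOLLOW(decl) = { $, 'do', 'else', id, num }.
Union: FOLLOW(stmts) = { $, 'do', 'else', id, num }.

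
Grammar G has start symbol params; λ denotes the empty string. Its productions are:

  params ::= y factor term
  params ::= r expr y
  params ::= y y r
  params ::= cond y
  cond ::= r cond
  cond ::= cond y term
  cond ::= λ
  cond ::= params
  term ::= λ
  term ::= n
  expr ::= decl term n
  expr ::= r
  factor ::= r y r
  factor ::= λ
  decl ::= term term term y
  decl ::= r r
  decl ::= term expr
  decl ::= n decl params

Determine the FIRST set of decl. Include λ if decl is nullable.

From decl ::= term term term y: term, term, term nullable, take FIRST(term) ∪ FIRST(term) ∪ FIRST(term) ∪ {y} = { n, y }.
decl ::= r r contributes {r}.
From decl ::= term expr: term nullable, take FIRST(term) ∪ FIRST(expr) = { n, r, y }.
decl ::= n decl params contributes {n}.
Union: FIRST(decl) = { n, r, y }.

{ n, r, y }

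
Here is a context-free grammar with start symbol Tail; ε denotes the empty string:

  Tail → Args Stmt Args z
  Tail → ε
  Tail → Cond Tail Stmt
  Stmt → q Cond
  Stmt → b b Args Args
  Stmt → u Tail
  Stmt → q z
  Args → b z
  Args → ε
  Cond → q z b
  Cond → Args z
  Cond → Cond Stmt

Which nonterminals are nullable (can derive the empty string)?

Directly nullable (have an ε-production): Tail, Args.
No other nonterminal has a production whose RHS symbols are all nullable.

{ Args, Tail }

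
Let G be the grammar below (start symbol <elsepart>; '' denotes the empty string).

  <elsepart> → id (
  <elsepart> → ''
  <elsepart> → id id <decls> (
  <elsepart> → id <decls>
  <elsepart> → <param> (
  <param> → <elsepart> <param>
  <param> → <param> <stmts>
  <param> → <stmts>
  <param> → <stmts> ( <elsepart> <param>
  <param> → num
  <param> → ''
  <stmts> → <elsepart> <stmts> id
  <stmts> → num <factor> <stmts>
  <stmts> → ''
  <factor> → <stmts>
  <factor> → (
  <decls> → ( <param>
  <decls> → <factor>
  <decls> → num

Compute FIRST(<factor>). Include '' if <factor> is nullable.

From <factor> → <stmts>: add FIRST(<stmts>) = { (, id, num, '' } (including '' since <stmts> is nullable).
<factor> → ( contributes {(}.
Union: FIRST(<factor>) = { (, id, num, '' }.

{ (, id, num, '' }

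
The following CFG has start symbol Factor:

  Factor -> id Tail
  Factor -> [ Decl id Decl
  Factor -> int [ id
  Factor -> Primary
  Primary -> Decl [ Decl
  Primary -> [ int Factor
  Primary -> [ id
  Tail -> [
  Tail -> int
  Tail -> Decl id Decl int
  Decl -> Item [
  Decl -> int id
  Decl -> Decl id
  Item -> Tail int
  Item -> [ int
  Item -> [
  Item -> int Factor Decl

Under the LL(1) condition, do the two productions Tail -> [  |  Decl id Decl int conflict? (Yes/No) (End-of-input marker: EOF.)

FIRST([) = { [ } and FIRST(Decl id Decl int) = { [, int }.
Both contain [, so the two alternatives are not disjoint — LL(1) conflict.

Yes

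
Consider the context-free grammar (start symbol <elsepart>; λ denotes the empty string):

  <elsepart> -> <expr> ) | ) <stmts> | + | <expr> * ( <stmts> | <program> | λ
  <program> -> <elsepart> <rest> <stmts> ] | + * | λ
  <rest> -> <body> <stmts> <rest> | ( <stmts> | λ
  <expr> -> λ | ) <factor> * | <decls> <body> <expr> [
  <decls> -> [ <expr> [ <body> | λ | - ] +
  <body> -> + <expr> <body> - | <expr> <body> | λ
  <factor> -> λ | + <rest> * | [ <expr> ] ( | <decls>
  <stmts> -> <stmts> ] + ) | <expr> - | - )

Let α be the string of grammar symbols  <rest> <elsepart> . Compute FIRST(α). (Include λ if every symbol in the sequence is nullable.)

Add FIRST(<rest>)\{λ} = { (, ), +, -, [ }; <rest> is nullable, continue.
Add FIRST(<elsepart>)\{λ} = { (, ), *, +, -, [ }; <elsepart> is nullable, continue.
Every symbol is nullable, so include λ.

{ (, ), *, +, -, [, λ }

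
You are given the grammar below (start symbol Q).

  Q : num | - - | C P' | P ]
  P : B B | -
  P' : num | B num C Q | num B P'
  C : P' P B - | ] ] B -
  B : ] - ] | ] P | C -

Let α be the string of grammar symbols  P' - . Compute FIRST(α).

Add FIRST(P') = { ], num }; P' is not nullable, stop.

{ ], num }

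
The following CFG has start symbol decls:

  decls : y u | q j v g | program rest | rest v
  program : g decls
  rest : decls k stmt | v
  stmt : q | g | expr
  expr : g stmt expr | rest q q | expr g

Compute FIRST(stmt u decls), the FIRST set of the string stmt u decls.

{ g, q, v, y }

Add FIRST(stmt) = { g, q, v, y }; stmt is not nullable, stop.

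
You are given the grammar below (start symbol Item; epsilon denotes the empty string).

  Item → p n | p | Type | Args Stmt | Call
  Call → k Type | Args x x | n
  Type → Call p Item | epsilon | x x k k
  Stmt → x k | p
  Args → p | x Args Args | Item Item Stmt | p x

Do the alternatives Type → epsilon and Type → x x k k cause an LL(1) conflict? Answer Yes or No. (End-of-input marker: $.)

FIRST(epsilon) = { epsilon } and FIRST(x x k k) = { x }.
The first alternative is nullable and FOLLOW(Type) = { $, k, n, p, x } shares x with FIRST of the second — conflict.

Yes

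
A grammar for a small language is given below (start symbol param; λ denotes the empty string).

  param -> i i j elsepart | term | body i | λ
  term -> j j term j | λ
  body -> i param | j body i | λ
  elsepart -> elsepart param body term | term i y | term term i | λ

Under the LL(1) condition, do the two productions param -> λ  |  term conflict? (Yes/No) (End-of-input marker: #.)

FIRST(λ) = { λ } and FIRST(term) = { j, λ }.
Both alternatives are nullable, violating the LL(1) condition.

Yes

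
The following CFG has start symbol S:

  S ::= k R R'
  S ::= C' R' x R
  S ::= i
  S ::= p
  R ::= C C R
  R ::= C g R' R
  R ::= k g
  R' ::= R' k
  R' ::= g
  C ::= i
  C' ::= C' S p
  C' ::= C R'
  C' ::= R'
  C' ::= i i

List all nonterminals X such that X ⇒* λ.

{ } (none)

No nonterminal has an empty production or an RHS whose symbols are all nullable.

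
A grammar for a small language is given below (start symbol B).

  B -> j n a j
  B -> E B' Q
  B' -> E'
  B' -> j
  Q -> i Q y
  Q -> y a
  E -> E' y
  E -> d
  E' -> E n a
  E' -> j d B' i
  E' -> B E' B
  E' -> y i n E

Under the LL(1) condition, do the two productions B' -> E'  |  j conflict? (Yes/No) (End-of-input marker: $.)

FIRST(E') = { d, j, y } and FIRST(j) = { j }.
Both contain j, so the two alternatives are not disjoint — LL(1) conflict.

Yes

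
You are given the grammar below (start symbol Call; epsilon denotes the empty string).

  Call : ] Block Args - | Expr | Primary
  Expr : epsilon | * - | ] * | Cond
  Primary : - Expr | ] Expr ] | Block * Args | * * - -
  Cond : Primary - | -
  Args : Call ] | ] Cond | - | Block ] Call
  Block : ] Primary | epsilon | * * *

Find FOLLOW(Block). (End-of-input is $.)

In Call : ] Block Args -: add FIRST(Args -) = { *, -, ] }.
In Primary : Block * Args: add FIRST(* Args) = { * }.
In Args : Block ] Call: add FIRST(] Call) = { ] }.
Union: FOLLOW(Block) = { *, -, ] }.

{ *, -, ] }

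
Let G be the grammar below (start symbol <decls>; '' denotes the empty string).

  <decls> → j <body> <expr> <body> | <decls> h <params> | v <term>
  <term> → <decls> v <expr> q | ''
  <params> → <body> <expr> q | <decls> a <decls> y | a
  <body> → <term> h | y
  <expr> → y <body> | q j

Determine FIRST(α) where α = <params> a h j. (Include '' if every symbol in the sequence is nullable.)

Add FIRST(<params>) = { a, h, j, v, y }; <params> is not nullable, stop.

{ a, h, j, v, y }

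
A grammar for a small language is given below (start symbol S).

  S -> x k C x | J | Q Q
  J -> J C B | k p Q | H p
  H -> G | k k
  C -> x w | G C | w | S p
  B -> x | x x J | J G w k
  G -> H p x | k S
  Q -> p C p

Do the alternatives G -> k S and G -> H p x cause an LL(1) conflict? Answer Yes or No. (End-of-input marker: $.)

FIRST(k S) = { k } and FIRST(H p x) = { k }.
Both contain k, so the two alternatives are not disjoint — LL(1) conflict.

Yes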